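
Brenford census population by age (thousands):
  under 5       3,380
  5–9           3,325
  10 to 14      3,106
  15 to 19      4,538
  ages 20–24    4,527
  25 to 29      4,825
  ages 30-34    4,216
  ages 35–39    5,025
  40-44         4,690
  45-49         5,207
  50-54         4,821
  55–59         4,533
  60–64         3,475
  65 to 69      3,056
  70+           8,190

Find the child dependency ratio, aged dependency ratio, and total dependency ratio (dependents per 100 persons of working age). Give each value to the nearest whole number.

Youth dependency ratio: 21
Old-age dependency ratio: 25
Total dependency ratio: 46

0–14: 3,380 + 3,325 + 3,106 = 9,811
15–64: 4,538 + 4,527 + 4,825 + 4,216 + 5,025 + 4,690 + 5,207 + 4,821 + 4,533 + 3,475 = 45,857
65+: 3,056 + 8,190 = 11,246
Youth dependency ratio = 9,811 / 45,857 × 100 = 21
Old-age dependency ratio = 11,246 / 45,857 × 100 = 25
Total dependency ratio = (9,811 + 11,246) / 45,857 × 100 = 21,057 / 45,857 × 100 = 46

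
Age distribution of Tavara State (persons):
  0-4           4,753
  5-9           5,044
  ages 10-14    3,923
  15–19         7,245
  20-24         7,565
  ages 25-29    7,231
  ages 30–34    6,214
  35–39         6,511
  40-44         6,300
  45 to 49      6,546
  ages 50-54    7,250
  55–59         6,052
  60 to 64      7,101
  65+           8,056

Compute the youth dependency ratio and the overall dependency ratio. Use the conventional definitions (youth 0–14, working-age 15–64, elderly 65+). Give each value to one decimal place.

Youth dependency ratio: 20.2
Total dependency ratio: 32.0

0–14: 4,753 + 5,044 + 3,923 = 13,720
15–64: 7,245 + 7,565 + 7,231 + 6,214 + 6,511 + 6,300 + 6,546 + 7,250 + 6,052 + 7,101 = 68,015
65+: 8,056
Youth dependency ratio = 13,720 / 68,015 × 100 = 20.2
Total dependency ratio = (13,720 + 8,056) / 68,015 × 100 = 21,776 / 68,015 × 100 = 32.0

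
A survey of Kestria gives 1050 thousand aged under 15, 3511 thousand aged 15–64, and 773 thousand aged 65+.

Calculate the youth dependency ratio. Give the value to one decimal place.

Youth dependency ratio: 29.9

Youth dependency ratio = 1050 / 3511 × 100 = 29.9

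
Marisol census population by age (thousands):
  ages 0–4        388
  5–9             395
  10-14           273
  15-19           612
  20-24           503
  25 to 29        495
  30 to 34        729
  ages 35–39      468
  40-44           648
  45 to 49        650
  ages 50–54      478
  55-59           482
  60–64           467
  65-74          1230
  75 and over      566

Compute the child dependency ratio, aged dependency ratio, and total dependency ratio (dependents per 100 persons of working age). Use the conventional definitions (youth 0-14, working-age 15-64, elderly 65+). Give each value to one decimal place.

Youth dependency ratio: 19.1
Old-age dependency ratio: 32.5
Total dependency ratio: 51.6

0–14: 388 + 395 + 273 = 1056
15–64: 612 + 503 + 495 + 729 + 468 + 648 + 650 + 478 + 482 + 467 = 5532
65+: 1230 + 566 = 1796
Youth dependency ratio = 1056 / 5532 × 100 = 19.1
Old-age dependency ratio = 1796 / 5532 × 100 = 32.5
Total dependency ratio = (1056 + 1796) / 5532 × 100 = 2852 / 5532 × 100 = 51.6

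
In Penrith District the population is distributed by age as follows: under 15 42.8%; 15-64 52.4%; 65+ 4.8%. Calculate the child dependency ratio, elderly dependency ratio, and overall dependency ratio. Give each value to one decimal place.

Youth dependency ratio: 81.7
Old-age dependency ratio: 9.2
Total dependency ratio: 90.8

Youth dependency ratio = 42.8 / 52.4 × 100 = 81.7
Old-age dependency ratio = 4.8 / 52.4 × 100 = 9.2
Total dependency ratio = (42.8 + 4.8) / 52.4 × 100 = 47.6 / 52.4 × 100 = 90.8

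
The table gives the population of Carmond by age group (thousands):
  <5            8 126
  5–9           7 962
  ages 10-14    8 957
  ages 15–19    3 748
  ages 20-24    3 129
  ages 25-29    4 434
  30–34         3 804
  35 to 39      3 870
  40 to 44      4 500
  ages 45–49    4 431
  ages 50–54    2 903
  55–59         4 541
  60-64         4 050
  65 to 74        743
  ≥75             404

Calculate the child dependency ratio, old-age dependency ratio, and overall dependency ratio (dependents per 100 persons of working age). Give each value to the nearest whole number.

0–14: 8 126 + 7 962 + 8 957 = 25 045
15–64: 3 748 + 3 129 + 4 434 + 3 804 + 3 870 + 4 500 + 4 431 + 2 903 + 4 541 + 4 050 = 39 410
65+: 743 + 404 = 1 147
Youth dependency ratio = 25 045 / 39 410 × 100 = 64
Old-age dependency ratio = 1 147 / 39 410 × 100 = 3
Total dependency ratio = (25 045 + 1 147) / 39 410 × 100 = 26 192 / 39 410 × 100 = 66

Youth dependency ratio: 64
Old-age dependency ratio: 3
Total dependency ratio: 66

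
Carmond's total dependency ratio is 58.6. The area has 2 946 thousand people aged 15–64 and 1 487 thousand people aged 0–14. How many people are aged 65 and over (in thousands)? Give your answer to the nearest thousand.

Total dependency ratio = (youth + elderly) / working-age × 100
58.6 = (1 487 + E) / 2 946 × 100
⇒ 239

Aged 65 and over: 239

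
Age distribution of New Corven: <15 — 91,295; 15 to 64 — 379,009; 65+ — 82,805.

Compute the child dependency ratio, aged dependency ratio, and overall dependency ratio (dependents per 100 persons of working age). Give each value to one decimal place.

Youth dependency ratio = 91,295 / 379,009 × 100 = 24.1
Old-age dependency ratio = 82,805 / 379,009 × 100 = 21.8
Total dependency ratio = (91,295 + 82,805) / 379,009 × 100 = 174,100 / 379,009 × 100 = 45.9

Youth dependency ratio: 24.1
Old-age dependency ratio: 21.8
Total dependency ratio: 45.9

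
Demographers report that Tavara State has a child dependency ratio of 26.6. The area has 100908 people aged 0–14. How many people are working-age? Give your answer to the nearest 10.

Working-age: 379350

Youth dependency ratio = youth / working-age × 100
26.6 = 100908 / W × 100
⇒ 379350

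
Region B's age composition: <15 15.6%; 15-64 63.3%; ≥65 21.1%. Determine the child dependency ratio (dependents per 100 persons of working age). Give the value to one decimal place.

Youth dependency ratio = 15.6 / 63.3 × 100 = 24.6

Youth dependency ratio: 24.6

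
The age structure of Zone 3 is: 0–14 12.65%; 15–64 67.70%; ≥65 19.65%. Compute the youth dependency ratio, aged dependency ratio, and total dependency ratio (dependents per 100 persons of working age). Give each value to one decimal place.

Youth dependency ratio: 18.7
Old-age dependency ratio: 29.0
Total dependency ratio: 47.7

Youth dependency ratio = 12.65 / 67.70 × 100 = 18.7
Old-age dependency ratio = 19.65 / 67.70 × 100 = 29.0
Total dependency ratio = (12.65 + 19.65) / 67.70 × 100 = 32.30 / 67.70 × 100 = 47.7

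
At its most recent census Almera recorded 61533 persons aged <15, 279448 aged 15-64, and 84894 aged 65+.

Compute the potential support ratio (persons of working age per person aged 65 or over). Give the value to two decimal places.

Potential support ratio: 3.29

Potential support ratio = 279448 / 84894 = 3.29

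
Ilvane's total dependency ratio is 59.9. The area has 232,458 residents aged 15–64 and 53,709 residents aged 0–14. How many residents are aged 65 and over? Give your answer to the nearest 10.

Total dependency ratio = (youth + elderly) / working-age × 100
59.9 = (53,709 + E) / 232,458 × 100
⇒ 85,530

Aged 65 and over: 85,530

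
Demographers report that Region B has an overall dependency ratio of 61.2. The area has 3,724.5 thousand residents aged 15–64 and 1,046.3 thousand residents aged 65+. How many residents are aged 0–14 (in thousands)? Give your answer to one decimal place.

Aged 0–14: 1,233.1

Total dependency ratio = (youth + elderly) / working-age × 100
61.2 = (Y + 1,046.3) / 3,724.5 × 100
⇒ 1,233.1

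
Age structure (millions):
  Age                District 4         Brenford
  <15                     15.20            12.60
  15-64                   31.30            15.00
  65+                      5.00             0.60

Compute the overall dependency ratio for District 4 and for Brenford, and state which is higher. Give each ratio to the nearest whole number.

District 4: 65
Brenford: 88
Higher: Brenford

District 4: (15.20 + 5.00) / 31.30 × 100 = 20.20 / 31.30 × 100 = 65
Brenford: (12.60 + 0.60) / 15.00 × 100 = 13.20 / 15.00 × 100 = 88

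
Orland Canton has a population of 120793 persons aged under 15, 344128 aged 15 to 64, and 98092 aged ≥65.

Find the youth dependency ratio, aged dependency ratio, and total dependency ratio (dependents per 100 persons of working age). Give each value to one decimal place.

Youth dependency ratio = 120793 / 344128 × 100 = 35.1
Old-age dependency ratio = 98092 / 344128 × 100 = 28.5
Total dependency ratio = (120793 + 98092) / 344128 × 100 = 218885 / 344128 × 100 = 63.6

Youth dependency ratio: 35.1
Old-age dependency ratio: 28.5
Total dependency ratio: 63.6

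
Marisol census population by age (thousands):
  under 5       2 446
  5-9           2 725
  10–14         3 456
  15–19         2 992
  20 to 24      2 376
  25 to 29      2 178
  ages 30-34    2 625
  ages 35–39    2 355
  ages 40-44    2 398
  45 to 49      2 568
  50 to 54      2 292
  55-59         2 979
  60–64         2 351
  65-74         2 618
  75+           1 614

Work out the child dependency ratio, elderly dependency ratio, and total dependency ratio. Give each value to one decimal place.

0–14: 2 446 + 2 725 + 3 456 = 8 627
15–64: 2 992 + 2 376 + 2 178 + 2 625 + 2 355 + 2 398 + 2 568 + 2 292 + 2 979 + 2 351 = 25 114
65+: 2 618 + 1 614 = 4 232
Youth dependency ratio = 8 627 / 25 114 × 100 = 34.4
Old-age dependency ratio = 4 232 / 25 114 × 100 = 16.9
Total dependency ratio = (8 627 + 4 232) / 25 114 × 100 = 12 859 / 25 114 × 100 = 51.2

Youth dependency ratio: 34.4
Old-age dependency ratio: 16.9
Total dependency ratio: 51.2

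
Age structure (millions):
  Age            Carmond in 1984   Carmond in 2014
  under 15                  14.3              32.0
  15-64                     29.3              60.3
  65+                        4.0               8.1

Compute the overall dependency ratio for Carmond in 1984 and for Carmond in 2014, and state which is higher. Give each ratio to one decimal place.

Carmond in 1984: (14.3 + 4.0) / 29.3 × 100 = 18.3 / 29.3 × 100 = 62.5
Carmond in 2014: (32.0 + 8.1) / 60.3 × 100 = 40.1 / 60.3 × 100 = 66.5

Carmond in 1984: 62.5
Carmond in 2014: 66.5
Higher: Carmond in 2014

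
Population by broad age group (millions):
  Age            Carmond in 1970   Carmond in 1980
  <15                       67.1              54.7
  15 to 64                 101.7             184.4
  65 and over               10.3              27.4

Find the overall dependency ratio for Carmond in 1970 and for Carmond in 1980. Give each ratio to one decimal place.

Carmond in 1970: 76.1
Carmond in 1980: 44.5

Carmond in 1970: (67.1 + 10.3) / 101.7 × 100 = 77.4 / 101.7 × 100 = 76.1
Carmond in 1980: (54.7 + 27.4) / 184.4 × 100 = 82.1 / 184.4 × 100 = 44.5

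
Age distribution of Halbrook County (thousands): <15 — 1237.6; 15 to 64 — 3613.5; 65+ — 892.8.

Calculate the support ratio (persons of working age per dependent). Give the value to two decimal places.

Support ratio: 1.70

Support ratio = 3613.5 / (1237.6 + 892.8) = 3613.5 / 2130.4 = 1.70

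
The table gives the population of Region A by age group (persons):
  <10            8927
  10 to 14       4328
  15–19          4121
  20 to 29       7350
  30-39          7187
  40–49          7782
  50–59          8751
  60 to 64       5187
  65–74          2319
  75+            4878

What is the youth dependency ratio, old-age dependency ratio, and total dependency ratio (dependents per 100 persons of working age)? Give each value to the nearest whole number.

Youth dependency ratio: 33
Old-age dependency ratio: 18
Total dependency ratio: 51

0–14: 8927 + 4328 = 13255
15–64: 4121 + 7350 + 7187 + 7782 + 8751 + 5187 = 40378
65+: 2319 + 4878 = 7197
Youth dependency ratio = 13255 / 40378 × 100 = 33
Old-age dependency ratio = 7197 / 40378 × 100 = 18
Total dependency ratio = (13255 + 7197) / 40378 × 100 = 20452 / 40378 × 100 = 51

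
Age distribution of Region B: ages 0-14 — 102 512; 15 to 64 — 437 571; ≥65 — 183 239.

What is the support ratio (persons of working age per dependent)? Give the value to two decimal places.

Support ratio = 437 571 / (102 512 + 183 239) = 437 571 / 285 751 = 1.53

Support ratio: 1.53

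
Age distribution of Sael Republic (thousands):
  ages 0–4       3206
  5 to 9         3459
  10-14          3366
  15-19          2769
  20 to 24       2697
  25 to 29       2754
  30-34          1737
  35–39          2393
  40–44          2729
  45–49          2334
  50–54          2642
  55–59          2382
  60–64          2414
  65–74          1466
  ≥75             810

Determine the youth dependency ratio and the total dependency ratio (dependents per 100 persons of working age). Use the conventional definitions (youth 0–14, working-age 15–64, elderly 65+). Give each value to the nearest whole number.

Youth dependency ratio: 40
Total dependency ratio: 50

0–14: 3206 + 3459 + 3366 = 10031
15–64: 2769 + 2697 + 2754 + 1737 + 2393 + 2729 + 2334 + 2642 + 2382 + 2414 = 24851
65+: 1466 + 810 = 2276
Youth dependency ratio = 10031 / 24851 × 100 = 40
Total dependency ratio = (10031 + 2276) / 24851 × 100 = 12307 / 24851 × 100 = 50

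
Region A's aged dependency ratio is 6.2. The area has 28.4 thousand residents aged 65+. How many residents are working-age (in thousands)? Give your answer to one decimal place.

Old-age dependency ratio = elderly / working-age × 100
6.2 = 28.4 / W × 100
⇒ 458.1

Working-age: 458.1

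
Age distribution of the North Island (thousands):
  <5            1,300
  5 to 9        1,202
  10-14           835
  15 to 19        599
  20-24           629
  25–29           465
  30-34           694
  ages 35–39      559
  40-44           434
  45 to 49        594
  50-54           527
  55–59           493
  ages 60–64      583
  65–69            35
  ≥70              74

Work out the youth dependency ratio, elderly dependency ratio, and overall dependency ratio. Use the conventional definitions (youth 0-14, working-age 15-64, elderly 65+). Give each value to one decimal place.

0–14: 1,300 + 1,202 + 835 = 3,337
15–64: 599 + 629 + 465 + 694 + 559 + 434 + 594 + 527 + 493 + 583 = 5,577
65+: 35 + 74 = 109
Youth dependency ratio = 3,337 / 5,577 × 100 = 59.8
Old-age dependency ratio = 109 / 5,577 × 100 = 2.0
Total dependency ratio = (3,337 + 109) / 5,577 × 100 = 3,446 / 5,577 × 100 = 61.8

Youth dependency ratio: 59.8
Old-age dependency ratio: 2.0
Total dependency ratio: 61.8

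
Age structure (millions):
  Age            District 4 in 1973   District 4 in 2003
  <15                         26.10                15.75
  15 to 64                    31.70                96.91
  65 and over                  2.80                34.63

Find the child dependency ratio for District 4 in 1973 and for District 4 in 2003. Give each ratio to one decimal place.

District 4 in 1973: 82.3
District 4 in 2003: 16.3

District 4 in 1973: 26.10 / 31.70 × 100 = 82.3
District 4 in 2003: 15.75 / 96.91 × 100 = 16.3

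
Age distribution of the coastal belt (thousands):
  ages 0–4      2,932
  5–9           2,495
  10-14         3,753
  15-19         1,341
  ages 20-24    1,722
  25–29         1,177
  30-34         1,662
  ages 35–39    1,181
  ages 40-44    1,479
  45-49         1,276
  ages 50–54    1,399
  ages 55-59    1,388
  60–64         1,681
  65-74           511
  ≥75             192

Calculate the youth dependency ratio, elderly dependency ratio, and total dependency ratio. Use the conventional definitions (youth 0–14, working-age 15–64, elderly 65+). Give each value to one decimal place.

Youth dependency ratio: 64.2
Old-age dependency ratio: 4.9
Total dependency ratio: 69.1

0–14: 2,932 + 2,495 + 3,753 = 9,180
15–64: 1,341 + 1,722 + 1,177 + 1,662 + 1,181 + 1,479 + 1,276 + 1,399 + 1,388 + 1,681 = 14,306
65+: 511 + 192 = 703
Youth dependency ratio = 9,180 / 14,306 × 100 = 64.2
Old-age dependency ratio = 703 / 14,306 × 100 = 4.9
Total dependency ratio = (9,180 + 703) / 14,306 × 100 = 9,883 / 14,306 × 100 = 69.1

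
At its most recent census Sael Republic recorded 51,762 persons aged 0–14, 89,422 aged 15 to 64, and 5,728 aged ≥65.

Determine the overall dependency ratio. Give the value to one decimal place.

Total dependency ratio: 64.3

Total dependency ratio = (51,762 + 5,728) / 89,422 × 100 = 57,490 / 89,422 × 100 = 64.3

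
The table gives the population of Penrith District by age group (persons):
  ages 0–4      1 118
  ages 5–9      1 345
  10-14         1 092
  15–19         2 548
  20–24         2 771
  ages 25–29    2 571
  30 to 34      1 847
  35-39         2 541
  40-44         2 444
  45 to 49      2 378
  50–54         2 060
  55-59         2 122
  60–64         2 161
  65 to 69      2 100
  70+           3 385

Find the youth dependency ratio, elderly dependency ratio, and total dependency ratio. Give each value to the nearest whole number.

Youth dependency ratio: 15
Old-age dependency ratio: 23
Total dependency ratio: 39

0–14: 1 118 + 1 345 + 1 092 = 3 555
15–64: 2 548 + 2 771 + 2 571 + 1 847 + 2 541 + 2 444 + 2 378 + 2 060 + 2 122 + 2 161 = 23 443
65+: 2 100 + 3 385 = 5 485
Youth dependency ratio = 3 555 / 23 443 × 100 = 15
Old-age dependency ratio = 5 485 / 23 443 × 100 = 23
Total dependency ratio = (3 555 + 5 485) / 23 443 × 100 = 9 040 / 23 443 × 100 = 39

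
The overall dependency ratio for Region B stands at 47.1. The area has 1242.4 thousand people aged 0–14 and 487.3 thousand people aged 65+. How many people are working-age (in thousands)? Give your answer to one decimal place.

Working-age: 3672.4

Total dependency ratio = (youth + elderly) / working-age × 100
47.1 = (1242.4 + 487.3) / W × 100
⇒ 3672.4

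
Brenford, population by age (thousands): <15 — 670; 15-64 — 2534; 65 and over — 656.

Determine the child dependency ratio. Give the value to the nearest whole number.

Youth dependency ratio: 26

Youth dependency ratio = 670 / 2534 × 100 = 26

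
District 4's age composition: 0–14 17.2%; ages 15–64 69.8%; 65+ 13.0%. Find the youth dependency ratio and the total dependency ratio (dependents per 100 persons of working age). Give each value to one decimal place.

Youth dependency ratio: 24.6
Total dependency ratio: 43.3

Youth dependency ratio = 17.2 / 69.8 × 100 = 24.6
Total dependency ratio = (17.2 + 13.0) / 69.8 × 100 = 30.2 / 69.8 × 100 = 43.3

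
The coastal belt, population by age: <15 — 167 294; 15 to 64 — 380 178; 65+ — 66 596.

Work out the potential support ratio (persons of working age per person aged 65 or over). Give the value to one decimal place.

Potential support ratio: 5.7

Potential support ratio = 380 178 / 66 596 = 5.7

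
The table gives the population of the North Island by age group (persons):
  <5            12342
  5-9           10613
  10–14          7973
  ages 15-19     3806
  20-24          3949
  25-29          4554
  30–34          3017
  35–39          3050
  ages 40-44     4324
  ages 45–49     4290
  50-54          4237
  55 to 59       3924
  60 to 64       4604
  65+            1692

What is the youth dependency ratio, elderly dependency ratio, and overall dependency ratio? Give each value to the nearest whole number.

Youth dependency ratio: 78
Old-age dependency ratio: 4
Total dependency ratio: 82

0–14: 12342 + 10613 + 7973 = 30928
15–64: 3806 + 3949 + 4554 + 3017 + 3050 + 4324 + 4290 + 4237 + 3924 + 4604 = 39755
65+: 1692
Youth dependency ratio = 30928 / 39755 × 100 = 78
Old-age dependency ratio = 1692 / 39755 × 100 = 4
Total dependency ratio = (30928 + 1692) / 39755 × 100 = 32620 / 39755 × 100 = 82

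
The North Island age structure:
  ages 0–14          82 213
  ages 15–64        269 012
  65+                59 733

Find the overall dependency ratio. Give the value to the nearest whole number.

Total dependency ratio = (82 213 + 59 733) / 269 012 × 100 = 141 946 / 269 012 × 100 = 53

Total dependency ratio: 53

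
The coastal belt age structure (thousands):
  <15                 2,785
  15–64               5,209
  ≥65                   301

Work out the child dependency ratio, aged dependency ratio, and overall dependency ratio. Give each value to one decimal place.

Youth dependency ratio = 2,785 / 5,209 × 100 = 53.5
Old-age dependency ratio = 301 / 5,209 × 100 = 5.8
Total dependency ratio = (2,785 + 301) / 5,209 × 100 = 3,086 / 5,209 × 100 = 59.2

Youth dependency ratio: 53.5
Old-age dependency ratio: 5.8
Total dependency ratio: 59.2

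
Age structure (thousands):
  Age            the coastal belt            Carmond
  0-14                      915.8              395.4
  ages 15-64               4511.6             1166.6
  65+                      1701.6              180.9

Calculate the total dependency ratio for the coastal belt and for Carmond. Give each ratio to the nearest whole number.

the coastal belt: (915.8 + 1701.6) / 4511.6 × 100 = 2617.4 / 4511.6 × 100 = 58
Carmond: (395.4 + 180.9) / 1166.6 × 100 = 576.3 / 1166.6 × 100 = 49

the coastal belt: 58
Carmond: 49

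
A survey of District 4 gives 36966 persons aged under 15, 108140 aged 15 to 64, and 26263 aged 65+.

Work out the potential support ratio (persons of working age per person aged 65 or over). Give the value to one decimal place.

Potential support ratio: 4.1

Potential support ratio = 108140 / 26263 = 4.1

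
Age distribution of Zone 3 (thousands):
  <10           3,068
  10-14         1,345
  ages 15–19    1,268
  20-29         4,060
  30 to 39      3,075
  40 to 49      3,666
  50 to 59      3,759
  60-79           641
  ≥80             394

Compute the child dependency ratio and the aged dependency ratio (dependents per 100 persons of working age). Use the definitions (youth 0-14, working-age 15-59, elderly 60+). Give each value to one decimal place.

0–14: 3,068 + 1,345 = 4,413
15–59: 1,268 + 4,060 + 3,075 + 3,666 + 3,759 = 15,828
60+: 641 + 394 = 1,035
Youth dependency ratio = 4,413 / 15,828 × 100 = 27.9
Old-age dependency ratio = 1,035 / 15,828 × 100 = 6.5

Youth dependency ratio: 27.9
Old-age dependency ratio: 6.5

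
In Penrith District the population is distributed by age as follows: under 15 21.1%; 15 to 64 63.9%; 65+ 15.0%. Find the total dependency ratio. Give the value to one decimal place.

Total dependency ratio = (21.1 + 15.0) / 63.9 × 100 = 36.1 / 63.9 × 100 = 56.5

Total dependency ratio: 56.5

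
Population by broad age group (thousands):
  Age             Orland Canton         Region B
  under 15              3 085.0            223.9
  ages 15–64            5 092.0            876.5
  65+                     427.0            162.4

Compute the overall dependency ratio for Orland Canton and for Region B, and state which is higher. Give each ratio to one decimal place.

Orland Canton: (3 085.0 + 427.0) / 5 092.0 × 100 = 3 512.0 / 5 092.0 × 100 = 69.0
Region B: (223.9 + 162.4) / 876.5 × 100 = 386.3 / 876.5 × 100 = 44.1

Orland Canton: 69.0
Region B: 44.1
Higher: Orland Canton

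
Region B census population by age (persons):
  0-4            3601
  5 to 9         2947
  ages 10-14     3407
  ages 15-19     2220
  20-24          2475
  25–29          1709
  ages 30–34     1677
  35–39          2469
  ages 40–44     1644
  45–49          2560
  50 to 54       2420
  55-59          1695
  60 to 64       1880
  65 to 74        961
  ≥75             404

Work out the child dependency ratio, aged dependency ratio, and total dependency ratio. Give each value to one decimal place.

0–14: 3601 + 2947 + 3407 = 9955
15–64: 2220 + 2475 + 1709 + 1677 + 2469 + 1644 + 2560 + 2420 + 1695 + 1880 = 20749
65+: 961 + 404 = 1365
Youth dependency ratio = 9955 / 20749 × 100 = 48.0
Old-age dependency ratio = 1365 / 20749 × 100 = 6.6
Total dependency ratio = (9955 + 1365) / 20749 × 100 = 11320 / 20749 × 100 = 54.6

Youth dependency ratio: 48.0
Old-age dependency ratio: 6.6
Total dependency ratio: 54.6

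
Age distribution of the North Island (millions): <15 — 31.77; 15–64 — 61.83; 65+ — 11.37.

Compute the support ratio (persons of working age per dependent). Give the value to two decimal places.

Support ratio: 1.43

Support ratio = 61.83 / (31.77 + 11.37) = 61.83 / 43.14 = 1.43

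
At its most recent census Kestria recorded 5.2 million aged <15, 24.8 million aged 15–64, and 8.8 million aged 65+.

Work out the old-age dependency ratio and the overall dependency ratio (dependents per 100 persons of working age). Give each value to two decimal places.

Old-age dependency ratio: 35.48
Total dependency ratio: 56.45

Old-age dependency ratio = 8.8 / 24.8 × 100 = 35.48
Total dependency ratio = (5.2 + 8.8) / 24.8 × 100 = 14.0 / 24.8 × 100 = 56.45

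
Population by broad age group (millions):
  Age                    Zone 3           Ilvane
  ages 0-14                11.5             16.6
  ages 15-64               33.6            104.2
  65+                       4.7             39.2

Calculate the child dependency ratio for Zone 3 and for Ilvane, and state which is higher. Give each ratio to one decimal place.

Zone 3: 11.5 / 33.6 × 100 = 34.2
Ilvane: 16.6 / 104.2 × 100 = 15.9

Zone 3: 34.2
Ilvane: 15.9
Higher: Zone 3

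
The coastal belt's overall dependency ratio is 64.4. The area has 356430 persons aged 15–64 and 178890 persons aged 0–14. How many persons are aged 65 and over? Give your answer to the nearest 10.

Aged 65 and over: 50650

Total dependency ratio = (youth + elderly) / working-age × 100
64.4 = (178890 + E) / 356430 × 100
⇒ 50650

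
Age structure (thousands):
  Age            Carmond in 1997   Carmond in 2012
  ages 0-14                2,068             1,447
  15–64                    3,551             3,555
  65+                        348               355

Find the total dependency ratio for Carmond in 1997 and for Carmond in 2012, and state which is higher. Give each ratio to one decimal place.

Carmond in 1997: (2,068 + 348) / 3,551 × 100 = 2,416 / 3,551 × 100 = 68.0
Carmond in 2012: (1,447 + 355) / 3,555 × 100 = 1,802 / 3,555 × 100 = 50.7

Carmond in 1997: 68.0
Carmond in 2012: 50.7
Higher: Carmond in 1997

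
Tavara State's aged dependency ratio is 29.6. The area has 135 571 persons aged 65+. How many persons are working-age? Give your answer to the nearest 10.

Working-age: 458 010

Old-age dependency ratio = elderly / working-age × 100
29.6 = 135 571 / W × 100
⇒ 458 010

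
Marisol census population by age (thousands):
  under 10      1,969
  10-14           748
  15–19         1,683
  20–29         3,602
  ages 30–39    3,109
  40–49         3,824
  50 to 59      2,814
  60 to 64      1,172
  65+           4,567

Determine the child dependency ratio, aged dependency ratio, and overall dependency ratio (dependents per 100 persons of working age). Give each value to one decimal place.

0–14: 1,969 + 748 = 2,717
15–64: 1,683 + 3,602 + 3,109 + 3,824 + 2,814 + 1,172 = 16,204
65+: 4,567
Youth dependency ratio = 2,717 / 16,204 × 100 = 16.8
Old-age dependency ratio = 4,567 / 16,204 × 100 = 28.2
Total dependency ratio = (2,717 + 4,567) / 16,204 × 100 = 7,284 / 16,204 × 100 = 45.0

Youth dependency ratio: 16.8
Old-age dependency ratio: 28.2
Total dependency ratio: 45.0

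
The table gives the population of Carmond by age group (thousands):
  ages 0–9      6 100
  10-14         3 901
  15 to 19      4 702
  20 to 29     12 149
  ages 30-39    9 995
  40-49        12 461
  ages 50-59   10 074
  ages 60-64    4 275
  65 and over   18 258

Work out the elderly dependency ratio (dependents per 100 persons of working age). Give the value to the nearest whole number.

Old-age dependency ratio: 34

0–14: 6 100 + 3 901 = 10 001
15–64: 4 702 + 12 149 + 9 995 + 12 461 + 10 074 + 4 275 = 53 656
65+: 18 258
Old-age dependency ratio = 18 258 / 53 656 × 100 = 34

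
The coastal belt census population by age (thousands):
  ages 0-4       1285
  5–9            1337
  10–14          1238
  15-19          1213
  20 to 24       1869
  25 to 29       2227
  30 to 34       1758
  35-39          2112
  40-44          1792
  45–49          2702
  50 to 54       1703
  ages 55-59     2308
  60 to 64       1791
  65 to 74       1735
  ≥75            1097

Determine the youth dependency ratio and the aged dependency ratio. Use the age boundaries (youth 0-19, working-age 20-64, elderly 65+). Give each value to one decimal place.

Youth dependency ratio: 27.8
Old-age dependency ratio: 15.5

0–19: 1285 + 1337 + 1238 + 1213 = 5073
20–64: 1869 + 2227 + 1758 + 2112 + 1792 + 2702 + 1703 + 2308 + 1791 = 18262
65+: 1735 + 1097 = 2832
Youth dependency ratio = 5073 / 18262 × 100 = 27.8
Old-age dependency ratio = 2832 / 18262 × 100 = 15.5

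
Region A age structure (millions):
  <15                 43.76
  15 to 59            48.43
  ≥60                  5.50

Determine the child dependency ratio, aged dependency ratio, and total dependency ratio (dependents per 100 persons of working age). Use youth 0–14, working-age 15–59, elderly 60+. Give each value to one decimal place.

Youth dependency ratio: 90.4
Old-age dependency ratio: 11.4
Total dependency ratio: 101.7

Youth dependency ratio = 43.76 / 48.43 × 100 = 90.4
Old-age dependency ratio = 5.50 / 48.43 × 100 = 11.4
Total dependency ratio = (43.76 + 5.50) / 48.43 × 100 = 49.26 / 48.43 × 100 = 101.7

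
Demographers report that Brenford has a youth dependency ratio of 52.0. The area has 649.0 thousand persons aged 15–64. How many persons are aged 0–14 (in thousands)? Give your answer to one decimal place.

Youth dependency ratio = youth / working-age × 100
52.0 = Y / 649.0 × 100
⇒ 337.5

Aged 0–14: 337.5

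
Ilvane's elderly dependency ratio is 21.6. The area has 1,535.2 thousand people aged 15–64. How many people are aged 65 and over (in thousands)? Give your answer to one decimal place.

Old-age dependency ratio = elderly / working-age × 100
21.6 = E / 1,535.2 × 100
⇒ 331.6

Aged 65 and over: 331.6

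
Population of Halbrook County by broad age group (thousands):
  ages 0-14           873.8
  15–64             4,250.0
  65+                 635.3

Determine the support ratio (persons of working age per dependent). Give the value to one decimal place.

Support ratio = 4,250.0 / (873.8 + 635.3) = 4,250.0 / 1,509.1 = 2.8

Support ratio: 2.8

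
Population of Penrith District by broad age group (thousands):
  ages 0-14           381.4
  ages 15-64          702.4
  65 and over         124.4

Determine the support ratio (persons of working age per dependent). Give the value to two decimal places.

Support ratio: 1.39

Support ratio = 702.4 / (381.4 + 124.4) = 702.4 / 505.8 = 1.39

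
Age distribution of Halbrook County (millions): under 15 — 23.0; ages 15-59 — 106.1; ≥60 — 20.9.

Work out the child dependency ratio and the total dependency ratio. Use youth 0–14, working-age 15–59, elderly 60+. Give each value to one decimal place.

Youth dependency ratio: 21.7
Total dependency ratio: 41.4

Youth dependency ratio = 23.0 / 106.1 × 100 = 21.7
Total dependency ratio = (23.0 + 20.9) / 106.1 × 100 = 43.9 / 106.1 × 100 = 41.4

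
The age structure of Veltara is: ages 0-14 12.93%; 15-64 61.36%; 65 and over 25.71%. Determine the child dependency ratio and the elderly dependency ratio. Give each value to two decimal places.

Youth dependency ratio = 12.93 / 61.36 × 100 = 21.07
Old-age dependency ratio = 25.71 / 61.36 × 100 = 41.90

Youth dependency ratio: 21.07
Old-age dependency ratio: 41.90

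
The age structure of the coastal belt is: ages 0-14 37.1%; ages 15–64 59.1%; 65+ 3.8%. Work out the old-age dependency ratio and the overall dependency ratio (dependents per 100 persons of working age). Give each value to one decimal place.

Old-age dependency ratio = 3.8 / 59.1 × 100 = 6.4
Total dependency ratio = (37.1 + 3.8) / 59.1 × 100 = 40.9 / 59.1 × 100 = 69.2

Old-age dependency ratio: 6.4
Total dependency ratio: 69.2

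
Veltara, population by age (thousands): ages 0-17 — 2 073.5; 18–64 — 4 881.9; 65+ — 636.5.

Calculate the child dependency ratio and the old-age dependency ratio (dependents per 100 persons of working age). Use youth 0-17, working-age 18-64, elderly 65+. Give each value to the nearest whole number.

Youth dependency ratio: 42
Old-age dependency ratio: 13

Youth dependency ratio = 2 073.5 / 4 881.9 × 100 = 42
Old-age dependency ratio = 636.5 / 4 881.9 × 100 = 13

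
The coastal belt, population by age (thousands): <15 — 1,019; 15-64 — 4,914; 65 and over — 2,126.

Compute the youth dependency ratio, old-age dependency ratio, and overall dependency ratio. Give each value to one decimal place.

Youth dependency ratio = 1,019 / 4,914 × 100 = 20.7
Old-age dependency ratio = 2,126 / 4,914 × 100 = 43.3
Total dependency ratio = (1,019 + 2,126) / 4,914 × 100 = 3,145 / 4,914 × 100 = 64.0

Youth dependency ratio: 20.7
Old-age dependency ratio: 43.3
Total dependency ratio: 64.0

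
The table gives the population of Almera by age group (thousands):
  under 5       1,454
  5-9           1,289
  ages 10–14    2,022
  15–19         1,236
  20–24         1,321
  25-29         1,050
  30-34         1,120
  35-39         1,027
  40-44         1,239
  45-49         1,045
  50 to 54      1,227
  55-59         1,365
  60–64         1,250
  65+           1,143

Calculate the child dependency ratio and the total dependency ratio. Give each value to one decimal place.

Youth dependency ratio: 40.1
Total dependency ratio: 49.7

0–14: 1,454 + 1,289 + 2,022 = 4,765
15–64: 1,236 + 1,321 + 1,050 + 1,120 + 1,027 + 1,239 + 1,045 + 1,227 + 1,365 + 1,250 = 11,880
65+: 1,143
Youth dependency ratio = 4,765 / 11,880 × 100 = 40.1
Total dependency ratio = (4,765 + 1,143) / 11,880 × 100 = 5,908 / 11,880 × 100 = 49.7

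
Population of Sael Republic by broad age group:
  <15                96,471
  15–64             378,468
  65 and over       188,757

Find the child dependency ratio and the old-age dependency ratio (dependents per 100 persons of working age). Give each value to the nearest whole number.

Youth dependency ratio = 96,471 / 378,468 × 100 = 25
Old-age dependency ratio = 188,757 / 378,468 × 100 = 50

Youth dependency ratio: 25
Old-age dependency ratio: 50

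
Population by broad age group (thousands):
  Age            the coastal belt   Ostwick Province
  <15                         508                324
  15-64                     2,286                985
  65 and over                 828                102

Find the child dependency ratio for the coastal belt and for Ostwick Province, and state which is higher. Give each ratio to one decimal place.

the coastal belt: 508 / 2,286 × 100 = 22.2
Ostwick Province: 324 / 985 × 100 = 32.9

the coastal belt: 22.2
Ostwick Province: 32.9
Higher: Ostwick Province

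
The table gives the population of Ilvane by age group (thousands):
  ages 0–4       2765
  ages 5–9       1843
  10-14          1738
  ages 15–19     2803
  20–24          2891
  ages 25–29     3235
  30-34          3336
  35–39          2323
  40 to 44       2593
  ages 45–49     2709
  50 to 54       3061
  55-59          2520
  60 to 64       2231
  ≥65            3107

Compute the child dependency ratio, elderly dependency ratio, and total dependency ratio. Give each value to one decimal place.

0–14: 2765 + 1843 + 1738 = 6346
15–64: 2803 + 2891 + 3235 + 3336 + 2323 + 2593 + 2709 + 3061 + 2520 + 2231 = 27702
65+: 3107
Youth dependency ratio = 6346 / 27702 × 100 = 22.9
Old-age dependency ratio = 3107 / 27702 × 100 = 11.2
Total dependency ratio = (6346 + 3107) / 27702 × 100 = 9453 / 27702 × 100 = 34.1

Youth dependency ratio: 22.9
Old-age dependency ratio: 11.2
Total dependency ratio: 34.1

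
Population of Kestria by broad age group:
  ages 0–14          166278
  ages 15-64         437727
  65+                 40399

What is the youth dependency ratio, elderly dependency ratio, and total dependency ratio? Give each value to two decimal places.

Youth dependency ratio: 37.99
Old-age dependency ratio: 9.23
Total dependency ratio: 47.22

Youth dependency ratio = 166278 / 437727 × 100 = 37.99
Old-age dependency ratio = 40399 / 437727 × 100 = 9.23
Total dependency ratio = (166278 + 40399) / 437727 × 100 = 206677 / 437727 × 100 = 47.22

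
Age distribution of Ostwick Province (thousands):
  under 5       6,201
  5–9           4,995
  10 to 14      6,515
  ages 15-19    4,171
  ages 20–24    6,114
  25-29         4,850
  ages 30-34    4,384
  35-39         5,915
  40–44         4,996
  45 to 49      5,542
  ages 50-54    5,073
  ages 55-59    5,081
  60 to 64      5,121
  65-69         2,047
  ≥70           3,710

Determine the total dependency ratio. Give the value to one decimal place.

0–14: 6,201 + 4,995 + 6,515 = 17,711
15–64: 4,171 + 6,114 + 4,850 + 4,384 + 5,915 + 4,996 + 5,542 + 5,073 + 5,081 + 5,121 = 51,247
65+: 2,047 + 3,710 = 5,757
Total dependency ratio = (17,711 + 5,757) / 51,247 × 100 = 23,468 / 51,247 × 100 = 45.8

Total dependency ratio: 45.8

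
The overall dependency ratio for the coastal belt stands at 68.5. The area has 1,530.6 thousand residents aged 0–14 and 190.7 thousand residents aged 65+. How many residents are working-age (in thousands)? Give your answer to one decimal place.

Total dependency ratio = (youth + elderly) / working-age × 100
68.5 = (1,530.6 + 190.7) / W × 100
⇒ 2,512.8

Working-age: 2,512.8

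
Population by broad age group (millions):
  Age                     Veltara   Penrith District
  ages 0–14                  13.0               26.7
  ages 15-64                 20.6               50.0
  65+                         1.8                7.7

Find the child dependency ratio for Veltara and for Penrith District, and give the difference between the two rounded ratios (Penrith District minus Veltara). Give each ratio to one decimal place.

Veltara: 63.1
Penrith District: 53.4
Difference: -9.7

Veltara: 13.0 / 20.6 × 100 = 63.1
Penrith District: 26.7 / 50.0 × 100 = 53.4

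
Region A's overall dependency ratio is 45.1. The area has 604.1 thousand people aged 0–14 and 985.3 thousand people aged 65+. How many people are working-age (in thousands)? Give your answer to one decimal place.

Working-age: 3,524.2

Total dependency ratio = (youth + elderly) / working-age × 100
45.1 = (604.1 + 985.3) / W × 100
⇒ 3,524.2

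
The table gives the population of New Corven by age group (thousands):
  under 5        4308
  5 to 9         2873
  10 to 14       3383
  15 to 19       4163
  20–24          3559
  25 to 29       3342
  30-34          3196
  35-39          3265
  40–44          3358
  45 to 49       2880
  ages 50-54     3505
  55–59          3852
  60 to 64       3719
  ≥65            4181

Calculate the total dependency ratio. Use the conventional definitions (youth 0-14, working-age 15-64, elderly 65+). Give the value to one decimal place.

Total dependency ratio: 42.3

0–14: 4308 + 2873 + 3383 = 10564
15–64: 4163 + 3559 + 3342 + 3196 + 3265 + 3358 + 2880 + 3505 + 3852 + 3719 = 34839
65+: 4181
Total dependency ratio = (10564 + 4181) / 34839 × 100 = 14745 / 34839 × 100 = 42.3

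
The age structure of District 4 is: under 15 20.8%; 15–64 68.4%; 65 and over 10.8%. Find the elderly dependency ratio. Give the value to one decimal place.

Old-age dependency ratio = 10.8 / 68.4 × 100 = 15.8

Old-age dependency ratio: 15.8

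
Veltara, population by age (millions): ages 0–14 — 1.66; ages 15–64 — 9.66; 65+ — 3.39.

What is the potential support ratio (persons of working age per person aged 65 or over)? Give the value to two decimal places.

Potential support ratio: 2.85

Potential support ratio = 9.66 / 3.39 = 2.85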